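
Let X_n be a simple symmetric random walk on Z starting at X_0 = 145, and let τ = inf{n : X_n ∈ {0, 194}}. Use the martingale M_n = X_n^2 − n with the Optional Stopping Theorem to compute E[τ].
E[τ] = 7105

M_n = X_n^2 − n is a martingale (since E[X_{n+1}^2 | F_n] = X_n^2 + 1). By OST (τ has finite mean in a bounded region), E[M_τ] = E[M_0] = X_0^2 − 0 = 145^2 = 21025. Also E[M_τ] = E[X_τ^2] − E[τ]. The walk exits at 0 or 194, with P(hit 194 first) = 145/194, so E[X_τ^2] = 194^2 · 145/194 + 0 = 28130. Thus E[τ] = E[X_τ^2] − E[M_τ] = 28130 − 21025 = 7105 = 145(194 − 145) = 7105.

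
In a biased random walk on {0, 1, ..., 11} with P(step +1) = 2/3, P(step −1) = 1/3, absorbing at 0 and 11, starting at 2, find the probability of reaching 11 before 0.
P(hit 11 before 0) = (1 − (1/2)^2) / (1 − (1/2)^11) = 1536/2047

Let u_k denote P(reach 11 before 0 | start at k). Boundary: u_0 = 0, u_11 = 1. Recurrence: u_k = 2/3·u_{k+1} + 1/3·u_{k-1} for 1 ≤ k ≤ 10. Try u_k = A + B·r^k with r = q/p = (1/3)/(2/3) = 1/2. Substitution satisfies the recurrence; boundary conditions give:
  u_k = (1 − r^k) / (1 − r^N) = (1 − (1/2)^2) / (1 − (1/2)^11) = 1536/2047.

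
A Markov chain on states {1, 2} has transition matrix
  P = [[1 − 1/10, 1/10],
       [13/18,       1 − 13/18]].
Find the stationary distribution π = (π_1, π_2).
π_1 = 65/74, π_2 = 9/74

Solve πP = π with π_1 + π_2 = 1. From πP = π: π_1 · (1 − 1/10) + π_2 · 13/18 = π_1 ⇒ π_2 · 13/18 = π_1 · 1/10 ⇒ π_2/π_1 = (1/10)/(13/18) = 9/65. Together with π_1 + π_2 = 1:
  π_1 = (13/18)/(1/10 + 13/18) = (13/18)/(37/45) = 65/74,
  π_2 = (1/10)/(1/10 + 13/18) = (1/10)/(37/45) = 9/74.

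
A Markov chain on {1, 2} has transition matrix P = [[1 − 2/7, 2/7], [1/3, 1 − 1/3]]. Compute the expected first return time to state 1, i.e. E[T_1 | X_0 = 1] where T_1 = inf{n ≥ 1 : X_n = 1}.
E[T_1 | X_0 = 1] = 1/π_1 = 13/7

For an irreducible recurrent Markov chain with stationary distribution π, E[T_i | X_0 = i] = 1/π_i (Kac's formula). Here π_1 = (1/3)/(2/7 + 1/3) = (1/3)/(13/21) = 7/13, so E[T_1 | X_0 = 1] = 1/π_1 = (2/7 + 1/3)/(1/3) = (13/21)/(1/3) = 13/7.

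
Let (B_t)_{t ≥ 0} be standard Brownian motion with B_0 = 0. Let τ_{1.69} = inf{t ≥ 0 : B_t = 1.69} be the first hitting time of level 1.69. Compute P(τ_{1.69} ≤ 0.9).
P(τ_{1.69} ≤ 0.9) = 2(1 − Φ(1.69/√0.9)) = 2(1 − Φ(1.7814)) ≈ 0.0748

By the reflection principle for standard BM, P(τ_b ≤ t) = 2 · P(B_t ≥ b). Since B_t ~ N(0, t), P(B_t ≥ 1.69) = 1 − Φ(1.69/√t) = 1 − Φ(1.69/√0.9) = 1 − Φ(1.7814) ≈ 0.03742. Doubling: P(τ_{1.69} ≤ 0.9) ≈ 2 · 0.03742 = 0.07484 ≈ 0.0748.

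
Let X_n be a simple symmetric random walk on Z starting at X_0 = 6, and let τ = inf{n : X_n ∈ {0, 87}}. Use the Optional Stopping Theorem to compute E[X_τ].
E[X_τ] = 6

X_n is a martingale and τ is a bounded-mean stopping time (indeed τ is finite a.s. with bounded expectation since the walk is in a bounded region). By the OST, E[X_τ] = E[X_0] = 6. Equivalently: E[X_τ] = 87 · P(hit 87 first) + 0 · P(hit 0 first) = 87 · (6/87) = 6.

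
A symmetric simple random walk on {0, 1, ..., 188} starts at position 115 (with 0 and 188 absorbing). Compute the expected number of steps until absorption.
E[τ | X_0 = 115] = 8395

Let v_k = E[τ | X_0 = k]. Boundary: v_0 = v_188 = 0. Recurrence: v_k = 1 + (v_{k-1} + v_{k+1})/2 for 1 ≤ k ≤ 187. The particular solution to v_k − (v_{k-1} + v_{k+1})/2 = 1 is v_k = −k^2. Adding homogeneous solution A + B k and matching boundaries gives v_k = k (188 − k). Substituting k = 115: v_115 = 115 · 73 = 8395.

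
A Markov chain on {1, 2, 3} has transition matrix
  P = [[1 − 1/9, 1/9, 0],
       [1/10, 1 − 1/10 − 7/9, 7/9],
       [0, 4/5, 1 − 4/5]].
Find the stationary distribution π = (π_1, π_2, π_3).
π = (162/517, 180/517, 175/517)

This is a birth-death chain on three states, which satisfies detailed balance: π_1 · P_{12} = π_2 · P_{21} and π_2 · P_{23} = π_3 · P_{32}.
From π_1 · 1/9 = π_2 · 1/10: π_2/π_1 = (1/9)/(1/10) = 10/9.
From π_2 · 7/9 = π_3 · 4/5: π_3/π_2 = (7/9)/(4/5) = 35/36.
Take π_1 proportional to 1; then unnormalized π = (1, 10/9, 175/162). Normalize by dividing by the sum 517/162:
  π = (162/517, 180/517, 175/517).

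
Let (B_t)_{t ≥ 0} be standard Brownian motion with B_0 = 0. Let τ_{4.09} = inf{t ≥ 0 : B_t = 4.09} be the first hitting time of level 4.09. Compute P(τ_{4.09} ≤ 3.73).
P(τ_{4.09} ≤ 3.73) = 2(1 − Φ(4.09/√3.73)) = 2(1 − Φ(2.1177)) ≈ 0.0342

By the reflection principle for standard BM, P(τ_b ≤ t) = 2 · P(B_t ≥ b). Since B_t ~ N(0, t), P(B_t ≥ 4.09) = 1 − Φ(4.09/√t) = 1 − Φ(4.09/√3.73) = 1 − Φ(2.1177) ≈ 0.01710. Doubling: P(τ_{4.09} ≤ 3.73) ≈ 2 · 0.01710 = 0.03420 ≈ 0.0342.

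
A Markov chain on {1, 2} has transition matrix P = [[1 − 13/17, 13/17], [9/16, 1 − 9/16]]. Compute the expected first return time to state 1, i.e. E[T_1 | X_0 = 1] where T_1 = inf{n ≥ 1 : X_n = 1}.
E[T_1 | X_0 = 1] = 1/π_1 = 361/153

For an irreducible recurrent Markov chain with stationary distribution π, E[T_i | X_0 = i] = 1/π_i (Kac's formula). Here π_1 = (9/16)/(13/17 + 9/16) = (9/16)/(361/272) = 153/361, so E[T_1 | X_0 = 1] = 1/π_1 = (13/17 + 9/16)/(9/16) = (361/272)/(9/16) = 361/153.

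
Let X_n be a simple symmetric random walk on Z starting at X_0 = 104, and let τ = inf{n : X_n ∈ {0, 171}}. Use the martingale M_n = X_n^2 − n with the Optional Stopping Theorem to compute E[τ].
E[τ] = 6968

M_n = X_n^2 − n is a martingale (since E[X_{n+1}^2 | F_n] = X_n^2 + 1). By OST (τ has finite mean in a bounded region), E[M_τ] = E[M_0] = X_0^2 − 0 = 104^2 = 10816. Also E[M_τ] = E[X_τ^2] − E[τ]. The walk exits at 0 or 171, with P(hit 171 first) = 104/171, so E[X_τ^2] = 171^2 · 104/171 + 0 = 17784. Thus E[τ] = E[X_τ^2] − E[M_τ] = 17784 − 10816 = 6968 = 104(171 − 104) = 6968.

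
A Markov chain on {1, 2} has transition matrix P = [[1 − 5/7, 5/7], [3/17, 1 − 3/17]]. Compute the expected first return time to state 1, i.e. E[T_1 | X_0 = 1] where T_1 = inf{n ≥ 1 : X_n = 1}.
E[T_1 | X_0 = 1] = 1/π_1 = 106/21

For an irreducible recurrent Markov chain with stationary distribution π, E[T_i | X_0 = i] = 1/π_i (Kac's formula). Here π_1 = (3/17)/(5/7 + 3/17) = (3/17)/(106/119) = 21/106, so E[T_1 | X_0 = 1] = 1/π_1 = (5/7 + 3/17)/(3/17) = (106/119)/(3/17) = 106/21.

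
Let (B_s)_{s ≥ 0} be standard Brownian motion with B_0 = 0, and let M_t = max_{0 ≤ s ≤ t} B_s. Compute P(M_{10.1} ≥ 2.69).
P(M_{10.1} ≥ 2.69) = 2·P(B_{10.1} ≥ 2.69) = 2(1 − Φ(2.69/√10.1)) ≈ 0.3973

By the reflection principle for Brownian motion, P(M_t ≥ a) = 2 · P(B_t ≥ a) for a ≥ 0. Since B_t ~ N(0, t), P(B_t ≥ 2.69) = 1 − Φ(2.69/√t) = 1 − Φ(2.69/√10.1) = 1 − Φ(0.8464). So
  P(M_{10.1} ≥ 2.69) = 2(1 − Φ(0.8464)) ≈ 0.3973.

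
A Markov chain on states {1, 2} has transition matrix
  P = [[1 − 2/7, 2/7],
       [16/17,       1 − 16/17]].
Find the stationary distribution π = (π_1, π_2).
π_1 = 56/73, π_2 = 17/73

Solve πP = π with π_1 + π_2 = 1. From πP = π: π_1 · (1 − 2/7) + π_2 · 16/17 = π_1 ⇒ π_2 · 16/17 = π_1 · 2/7 ⇒ π_2/π_1 = (2/7)/(16/17) = 17/56. Together with π_1 + π_2 = 1:
  π_1 = (16/17)/(2/7 + 16/17) = (16/17)/(146/119) = 56/73,
  π_2 = (2/7)/(2/7 + 16/17) = (2/7)/(146/119) = 17/73.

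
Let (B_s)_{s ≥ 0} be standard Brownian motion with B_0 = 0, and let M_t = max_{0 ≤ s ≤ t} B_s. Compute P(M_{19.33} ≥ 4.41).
P(M_{19.33} ≥ 4.41) = 2·P(B_{19.33} ≥ 4.41) = 2(1 − Φ(4.41/√19.33)) ≈ 0.3158

By the reflection principle for Brownian motion, P(M_t ≥ a) = 2 · P(B_t ≥ a) for a ≥ 0. Since B_t ~ N(0, t), P(B_t ≥ 4.41) = 1 − Φ(4.41/√t) = 1 − Φ(4.41/√19.33) = 1 − Φ(1.0031). So
  P(M_{19.33} ≥ 4.41) = 2(1 − Φ(1.0031)) ≈ 0.3158.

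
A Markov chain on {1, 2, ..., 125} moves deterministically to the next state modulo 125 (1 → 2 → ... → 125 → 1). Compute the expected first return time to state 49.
E[T_49 | X_0 = 49] = 125

The chain cycles deterministically, so starting at state 49 it returns in exactly 125 steps. Equivalently, the stationary distribution is uniform π_j = 1/125 for every state j, so by Kac's formula E[T_49] = 1/π_49 = 125.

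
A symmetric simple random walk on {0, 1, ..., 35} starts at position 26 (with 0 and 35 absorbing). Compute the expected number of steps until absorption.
E[τ | X_0 = 26] = 234

Let v_k = E[τ | X_0 = k]. Boundary: v_0 = v_35 = 0. Recurrence: v_k = 1 + (v_{k-1} + v_{k+1})/2 for 1 ≤ k ≤ 34. The particular solution to v_k − (v_{k-1} + v_{k+1})/2 = 1 is v_k = −k^2. Adding homogeneous solution A + B k and matching boundaries gives v_k = k (35 − k). Substituting k = 26: v_26 = 26 · 9 = 234.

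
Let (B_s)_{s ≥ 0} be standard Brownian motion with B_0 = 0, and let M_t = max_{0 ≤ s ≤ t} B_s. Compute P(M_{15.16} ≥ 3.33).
P(M_{15.16} ≥ 3.33) = 2·P(B_{15.16} ≥ 3.33) = 2(1 − Φ(3.33/√15.16)) ≈ 0.3924

By the reflection principle for Brownian motion, P(M_t ≥ a) = 2 · P(B_t ≥ a) for a ≥ 0. Since B_t ~ N(0, t), P(B_t ≥ 3.33) = 1 − Φ(3.33/√t) = 1 − Φ(3.33/√15.16) = 1 − Φ(0.8553). So
  P(M_{15.16} ≥ 3.33) = 2(1 − Φ(0.8553)) ≈ 0.3924.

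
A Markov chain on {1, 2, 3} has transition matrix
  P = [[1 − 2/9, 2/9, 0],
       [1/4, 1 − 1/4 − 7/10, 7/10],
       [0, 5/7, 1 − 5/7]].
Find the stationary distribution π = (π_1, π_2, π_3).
π = (25/69, 200/621, 196/621)

This is a birth-death chain on three states, which satisfies detailed balance: π_1 · P_{12} = π_2 · P_{21} and π_2 · P_{23} = π_3 · P_{32}.
From π_1 · 2/9 = π_2 · 1/4: π_2/π_1 = (2/9)/(1/4) = 8/9.
From π_2 · 7/10 = π_3 · 5/7: π_3/π_2 = (7/10)/(5/7) = 49/50.
Take π_1 proportional to 1; then unnormalized π = (1, 8/9, 196/225). Normalize by dividing by the sum 69/25:
  π = (25/69, 200/621, 196/621).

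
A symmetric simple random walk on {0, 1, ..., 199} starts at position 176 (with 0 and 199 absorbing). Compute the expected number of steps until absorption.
E[τ | X_0 = 176] = 4048

Let v_k = E[τ | X_0 = k]. Boundary: v_0 = v_199 = 0. Recurrence: v_k = 1 + (v_{k-1} + v_{k+1})/2 for 1 ≤ k ≤ 198. The particular solution to v_k − (v_{k-1} + v_{k+1})/2 = 1 is v_k = −k^2. Adding homogeneous solution A + B k and matching boundaries gives v_k = k (199 − k). Substituting k = 176: v_176 = 176 · 23 = 4048.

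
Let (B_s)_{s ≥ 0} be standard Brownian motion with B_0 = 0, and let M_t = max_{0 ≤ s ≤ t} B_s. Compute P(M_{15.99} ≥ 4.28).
P(M_{15.99} ≥ 4.28) = 2·P(B_{15.99} ≥ 4.28) = 2(1 − Φ(4.28/√15.99)) ≈ 0.2845

By the reflection principle for Brownian motion, P(M_t ≥ a) = 2 · P(B_t ≥ a) for a ≥ 0. Since B_t ~ N(0, t), P(B_t ≥ 4.28) = 1 − Φ(4.28/√t) = 1 − Φ(4.28/√15.99) = 1 − Φ(1.0703). So
  P(M_{15.99} ≥ 4.28) = 2(1 − Φ(1.0703)) ≈ 0.2845.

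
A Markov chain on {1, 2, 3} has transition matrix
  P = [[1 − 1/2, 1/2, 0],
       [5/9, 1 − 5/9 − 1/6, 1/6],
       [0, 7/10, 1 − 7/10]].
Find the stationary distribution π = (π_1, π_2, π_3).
π = (35/74, 63/148, 15/148)

This is a birth-death chain on three states, which satisfies detailed balance: π_1 · P_{12} = π_2 · P_{21} and π_2 · P_{23} = π_3 · P_{32}.
From π_1 · 1/2 = π_2 · 5/9: π_2/π_1 = (1/2)/(5/9) = 9/10.
From π_2 · 1/6 = π_3 · 7/10: π_3/π_2 = (1/6)/(7/10) = 5/21.
Take π_1 proportional to 1; then unnormalized π = (1, 9/10, 3/14). Normalize by dividing by the sum 74/35:
  π = (35/74, 63/148, 15/148).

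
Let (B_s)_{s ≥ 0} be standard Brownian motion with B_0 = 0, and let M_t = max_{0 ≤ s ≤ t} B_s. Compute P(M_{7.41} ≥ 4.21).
P(M_{7.41} ≥ 4.21) = 2·P(B_{7.41} ≥ 4.21) = 2(1 − Φ(4.21/√7.41)) ≈ 0.1220

By the reflection principle for Brownian motion, P(M_t ≥ a) = 2 · P(B_t ≥ a) for a ≥ 0. Since B_t ~ N(0, t), P(B_t ≥ 4.21) = 1 − Φ(4.21/√t) = 1 − Φ(4.21/√7.41) = 1 − Φ(1.5466). So
  P(M_{7.41} ≥ 4.21) = 2(1 − Φ(1.5466)) ≈ 0.1220.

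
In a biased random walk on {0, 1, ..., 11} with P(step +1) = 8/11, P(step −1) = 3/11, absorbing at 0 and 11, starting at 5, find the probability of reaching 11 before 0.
P(hit 11 before 0) = (1 − (3/8)^5) / (1 − (3/8)^11) = 1705246720/1717951489

Let u_k denote P(reach 11 before 0 | start at k). Boundary: u_0 = 0, u_11 = 1. Recurrence: u_k = 8/11·u_{k+1} + 3/11·u_{k-1} for 1 ≤ k ≤ 10. Try u_k = A + B·r^k with r = q/p = (3/11)/(8/11) = 3/8. Substitution satisfies the recurrence; boundary conditions give:
  u_k = (1 − r^k) / (1 − r^N) = (1 − (3/8)^5) / (1 − (3/8)^11) = 1705246720/1717951489.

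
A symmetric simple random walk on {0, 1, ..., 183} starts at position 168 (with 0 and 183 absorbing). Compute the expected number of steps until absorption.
E[τ | X_0 = 168] = 2520

Let v_k = E[τ | X_0 = k]. Boundary: v_0 = v_183 = 0. Recurrence: v_k = 1 + (v_{k-1} + v_{k+1})/2 for 1 ≤ k ≤ 182. The particular solution to v_k − (v_{k-1} + v_{k+1})/2 = 1 is v_k = −k^2. Adding homogeneous solution A + B k and matching boundaries gives v_k = k (183 − k). Substituting k = 168: v_168 = 168 · 15 = 2520.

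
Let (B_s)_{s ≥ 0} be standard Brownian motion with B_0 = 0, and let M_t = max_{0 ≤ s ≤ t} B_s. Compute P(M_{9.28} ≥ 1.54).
P(M_{9.28} ≥ 1.54) = 2·P(B_{9.28} ≥ 1.54) = 2(1 − Φ(1.54/√9.28)) ≈ 0.6132

By the reflection principle for Brownian motion, P(M_t ≥ a) = 2 · P(B_t ≥ a) for a ≥ 0. Since B_t ~ N(0, t), P(B_t ≥ 1.54) = 1 − Φ(1.54/√t) = 1 − Φ(1.54/√9.28) = 1 − Φ(0.5055). So
  P(M_{9.28} ≥ 1.54) = 2(1 − Φ(0.5055)) ≈ 0.6132.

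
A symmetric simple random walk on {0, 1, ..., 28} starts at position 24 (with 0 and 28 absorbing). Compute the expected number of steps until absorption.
E[τ | X_0 = 24] = 96

Let v_k = E[τ | X_0 = k]. Boundary: v_0 = v_28 = 0. Recurrence: v_k = 1 + (v_{k-1} + v_{k+1})/2 for 1 ≤ k ≤ 27. The particular solution to v_k − (v_{k-1} + v_{k+1})/2 = 1 is v_k = −k^2. Adding homogeneous solution A + B k and matching boundaries gives v_k = k (28 − k). Substituting k = 24: v_24 = 24 · 4 = 96.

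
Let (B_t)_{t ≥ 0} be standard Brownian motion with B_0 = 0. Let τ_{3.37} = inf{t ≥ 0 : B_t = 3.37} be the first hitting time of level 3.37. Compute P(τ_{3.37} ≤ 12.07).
P(τ_{3.37} ≤ 12.07) = 2(1 − Φ(3.37/√12.07)) = 2(1 − Φ(0.9700)) ≈ 0.3320

By the reflection principle for standard BM, P(τ_b ≤ t) = 2 · P(B_t ≥ b). Since B_t ~ N(0, t), P(B_t ≥ 3.37) = 1 − Φ(3.37/√t) = 1 − Φ(3.37/√12.07) = 1 − Φ(0.9700) ≈ 0.16602. Doubling: P(τ_{3.37} ≤ 12.07) ≈ 2 · 0.16602 = 0.33204 ≈ 0.3320.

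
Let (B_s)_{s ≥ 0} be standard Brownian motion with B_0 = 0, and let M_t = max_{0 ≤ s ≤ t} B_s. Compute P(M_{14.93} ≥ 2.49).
P(M_{14.93} ≥ 2.49) = 2·P(B_{14.93} ≥ 2.49) = 2(1 − Φ(2.49/√14.93)) ≈ 0.5193

By the reflection principle for Brownian motion, P(M_t ≥ a) = 2 · P(B_t ≥ a) for a ≥ 0. Since B_t ~ N(0, t), P(B_t ≥ 2.49) = 1 − Φ(2.49/√t) = 1 − Φ(2.49/√14.93) = 1 − Φ(0.6444). So
  P(M_{14.93} ≥ 2.49) = 2(1 − Φ(0.6444)) ≈ 0.5193.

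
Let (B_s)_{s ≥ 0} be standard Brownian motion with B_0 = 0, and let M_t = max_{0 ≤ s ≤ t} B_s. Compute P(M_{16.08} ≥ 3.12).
P(M_{16.08} ≥ 3.12) = 2·P(B_{16.08} ≥ 3.12) = 2(1 − Φ(3.12/√16.08)) ≈ 0.4365

By the reflection principle for Brownian motion, P(M_t ≥ a) = 2 · P(B_t ≥ a) for a ≥ 0. Since B_t ~ N(0, t), P(B_t ≥ 3.12) = 1 − Φ(3.12/√t) = 1 − Φ(3.12/√16.08) = 1 − Φ(0.7781). So
  P(M_{16.08} ≥ 3.12) = 2(1 − Φ(0.7781)) ≈ 0.4365.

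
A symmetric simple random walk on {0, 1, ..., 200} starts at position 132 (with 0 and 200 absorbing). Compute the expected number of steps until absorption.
E[τ | X_0 = 132] = 8976

Let v_k = E[τ | X_0 = k]. Boundary: v_0 = v_200 = 0. Recurrence: v_k = 1 + (v_{k-1} + v_{k+1})/2 for 1 ≤ k ≤ 199. The particular solution to v_k − (v_{k-1} + v_{k+1})/2 = 1 is v_k = −k^2. Adding homogeneous solution A + B k and matching boundaries gives v_k = k (200 − k). Substituting k = 132: v_132 = 132 · 68 = 8976.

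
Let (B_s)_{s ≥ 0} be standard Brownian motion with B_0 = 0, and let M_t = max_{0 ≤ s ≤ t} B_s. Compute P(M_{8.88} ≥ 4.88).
P(M_{8.88} ≥ 4.88) = 2·P(B_{8.88} ≥ 4.88) = 2(1 − Φ(4.88/√8.88)) ≈ 0.1015

By the reflection principle for Brownian motion, P(M_t ≥ a) = 2 · P(B_t ≥ a) for a ≥ 0. Since B_t ~ N(0, t), P(B_t ≥ 4.88) = 1 − Φ(4.88/√t) = 1 − Φ(4.88/√8.88) = 1 − Φ(1.6376). So
  P(M_{8.88} ≥ 4.88) = 2(1 − Φ(1.6376)) ≈ 0.1015.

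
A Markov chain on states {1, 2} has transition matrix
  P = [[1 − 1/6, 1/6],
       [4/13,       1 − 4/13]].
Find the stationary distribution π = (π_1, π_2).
π_1 = 24/37, π_2 = 13/37

Solve πP = π with π_1 + π_2 = 1. From πP = π: π_1 · (1 − 1/6) + π_2 · 4/13 = π_1 ⇒ π_2 · 4/13 = π_1 · 1/6 ⇒ π_2/π_1 = (1/6)/(4/13) = 13/24. Together with π_1 + π_2 = 1:
  π_1 = (4/13)/(1/6 + 4/13) = (4/13)/(37/78) = 24/37,
  π_2 = (1/6)/(1/6 + 4/13) = (1/6)/(37/78) = 13/37.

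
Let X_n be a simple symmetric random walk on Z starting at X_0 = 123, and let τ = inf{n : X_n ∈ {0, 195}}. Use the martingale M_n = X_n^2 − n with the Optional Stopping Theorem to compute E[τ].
E[τ] = 8856

M_n = X_n^2 − n is a martingale (since E[X_{n+1}^2 | F_n] = X_n^2 + 1). By OST (τ has finite mean in a bounded region), E[M_τ] = E[M_0] = X_0^2 − 0 = 123^2 = 15129. Also E[M_τ] = E[X_τ^2] − E[τ]. The walk exits at 0 or 195, with P(hit 195 first) = 123/195, so E[X_τ^2] = 195^2 · 123/195 + 0 = 23985. Thus E[τ] = E[X_τ^2] − E[M_τ] = 23985 − 15129 = 8856 = 123(195 − 123) = 8856.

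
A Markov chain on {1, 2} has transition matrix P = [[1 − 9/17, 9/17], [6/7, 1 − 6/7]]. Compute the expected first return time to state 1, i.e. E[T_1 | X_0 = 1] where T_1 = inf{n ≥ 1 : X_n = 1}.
E[T_1 | X_0 = 1] = 1/π_1 = 55/34

For an irreducible recurrent Markov chain with stationary distribution π, E[T_i | X_0 = i] = 1/π_i (Kac's formula). Here π_1 = (6/7)/(9/17 + 6/7) = (6/7)/(165/119) = 34/55, so E[T_1 | X_0 = 1] = 1/π_1 = (9/17 + 6/7)/(6/7) = (165/119)/(6/7) = 55/34.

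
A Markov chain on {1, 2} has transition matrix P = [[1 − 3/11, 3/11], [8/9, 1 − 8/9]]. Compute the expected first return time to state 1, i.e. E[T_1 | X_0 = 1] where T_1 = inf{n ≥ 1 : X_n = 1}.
E[T_1 | X_0 = 1] = 1/π_1 = 115/88

For an irreducible recurrent Markov chain with stationary distribution π, E[T_i | X_0 = i] = 1/π_i (Kac's formula). Here π_1 = (8/9)/(3/11 + 8/9) = (8/9)/(115/99) = 88/115, so E[T_1 | X_0 = 1] = 1/π_1 = (3/11 + 8/9)/(8/9) = (115/99)/(8/9) = 115/88.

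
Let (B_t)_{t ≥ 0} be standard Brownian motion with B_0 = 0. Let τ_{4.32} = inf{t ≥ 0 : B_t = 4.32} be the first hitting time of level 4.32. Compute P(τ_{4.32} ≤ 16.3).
P(τ_{4.32} ≤ 16.3) = 2(1 − Φ(4.32/√16.3)) = 2(1 − Φ(1.0700)) ≈ 0.2846

By the reflection principle for standard BM, P(τ_b ≤ t) = 2 · P(B_t ≥ b). Since B_t ~ N(0, t), P(B_t ≥ 4.32) = 1 − Φ(4.32/√t) = 1 − Φ(4.32/√16.3) = 1 − Φ(1.0700) ≈ 0.14231. Doubling: P(τ_{4.32} ≤ 16.3) ≈ 2 · 0.14231 = 0.28462 ≈ 0.2846.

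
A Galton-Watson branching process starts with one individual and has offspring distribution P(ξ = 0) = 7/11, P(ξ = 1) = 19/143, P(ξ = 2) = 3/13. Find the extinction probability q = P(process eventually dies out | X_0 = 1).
q = 1

Mean offspring μ = 0·7/11 + 1·19/143 + 2·3/13 = 85/143 ≤ 1. For μ ≤ 1 with offspring not concentrated at 1, the Galton-Watson process goes extinct almost surely, so q = 1.
(Algebraic check: The pgf is f(s) = 7/11 + 19/143·s + 3/13·s². The extinction probability q is the smallest fixed point of f in [0, 1]. Setting s = f(s):
  3/13·s² + (19/143 − 1)·s + 7/11 = 0
  3/13·s² − (7/11 + 3/13)·s + 7/11 = 0
which factors as (s − 1)·(3/13·s − 7/11) = 0, giving roots s = 1 and s = (7/11)/(3/13) = 91/33. Since 91/33 ≥ 1, the smallest root in [0, 1] is s = 1.)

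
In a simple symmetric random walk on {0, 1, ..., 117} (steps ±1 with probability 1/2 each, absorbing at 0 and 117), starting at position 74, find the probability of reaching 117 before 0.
P(hit 117 before 0) = 74/117

Let u_k = P(hit 117 before 0 | start at k). Then u_0 = 0, u_117 = 1, and u_k = u_{k-1}/2 + u_{k+1}/2 for 1 ≤ k ≤ 116. This harmonic recurrence is solved by u_k = k/117, giving u_74 = 74/117.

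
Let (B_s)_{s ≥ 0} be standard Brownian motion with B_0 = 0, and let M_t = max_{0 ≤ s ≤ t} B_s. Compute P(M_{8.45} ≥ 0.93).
P(M_{8.45} ≥ 0.93) = 2·P(B_{8.45} ≥ 0.93) = 2(1 − Φ(0.93/√8.45)) ≈ 0.7490

By the reflection principle for Brownian motion, P(M_t ≥ a) = 2 · P(B_t ≥ a) for a ≥ 0. Since B_t ~ N(0, t), P(B_t ≥ 0.93) = 1 − Φ(0.93/√t) = 1 − Φ(0.93/√8.45) = 1 − Φ(0.3199). So
  P(M_{8.45} ≥ 0.93) = 2(1 − Φ(0.3199)) ≈ 0.7490.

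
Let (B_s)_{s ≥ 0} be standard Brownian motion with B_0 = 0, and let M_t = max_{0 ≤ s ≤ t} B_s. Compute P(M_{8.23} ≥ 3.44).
P(M_{8.23} ≥ 3.44) = 2·P(B_{8.23} ≥ 3.44) = 2(1 − Φ(3.44/√8.23)) ≈ 0.2305

By the reflection principle for Brownian motion, P(M_t ≥ a) = 2 · P(B_t ≥ a) for a ≥ 0. Since B_t ~ N(0, t), P(B_t ≥ 3.44) = 1 − Φ(3.44/√t) = 1 − Φ(3.44/√8.23) = 1 − Φ(1.1991). So
  P(M_{8.23} ≥ 3.44) = 2(1 − Φ(1.1991)) ≈ 0.2305.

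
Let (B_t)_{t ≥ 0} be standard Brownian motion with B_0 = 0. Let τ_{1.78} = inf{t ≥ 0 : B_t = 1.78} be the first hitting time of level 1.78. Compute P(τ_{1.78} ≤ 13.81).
P(τ_{1.78} ≤ 13.81) = 2(1 − Φ(1.78/√13.81)) = 2(1 − Φ(0.4790)) ≈ 0.6319

By the reflection principle for standard BM, P(τ_b ≤ t) = 2 · P(B_t ≥ b). Since B_t ~ N(0, t), P(B_t ≥ 1.78) = 1 − Φ(1.78/√t) = 1 − Φ(1.78/√13.81) = 1 − Φ(0.4790) ≈ 0.31597. Doubling: P(τ_{1.78} ≤ 13.81) ≈ 2 · 0.31597 = 0.63194 ≈ 0.6319.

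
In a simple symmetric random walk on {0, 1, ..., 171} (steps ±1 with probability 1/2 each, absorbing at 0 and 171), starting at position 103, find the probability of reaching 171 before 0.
P(hit 171 before 0) = 103/171

Let u_k = P(hit 171 before 0 | start at k). Then u_0 = 0, u_171 = 1, and u_k = u_{k-1}/2 + u_{k+1}/2 for 1 ≤ k ≤ 170. This harmonic recurrence is solved by u_k = k/171, giving u_103 = 103/171.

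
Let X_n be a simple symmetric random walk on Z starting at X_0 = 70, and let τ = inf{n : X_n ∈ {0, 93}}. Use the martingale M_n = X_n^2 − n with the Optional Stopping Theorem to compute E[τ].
E[τ] = 1610

M_n = X_n^2 − n is a martingale (since E[X_{n+1}^2 | F_n] = X_n^2 + 1). By OST (τ has finite mean in a bounded region), E[M_τ] = E[M_0] = X_0^2 − 0 = 70^2 = 4900. Also E[M_τ] = E[X_τ^2] − E[τ]. The walk exits at 0 or 93, with P(hit 93 first) = 70/93, so E[X_τ^2] = 93^2 · 70/93 + 0 = 6510. Thus E[τ] = E[X_τ^2] − E[M_τ] = 6510 − 4900 = 1610 = 70(93 − 70) = 1610.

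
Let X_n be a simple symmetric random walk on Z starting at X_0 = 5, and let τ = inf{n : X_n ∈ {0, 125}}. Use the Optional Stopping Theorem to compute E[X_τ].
E[X_τ] = 5

X_n is a martingale and τ is a bounded-mean stopping time (indeed τ is finite a.s. with bounded expectation since the walk is in a bounded region). By the OST, E[X_τ] = E[X_0] = 5. Equivalently: E[X_τ] = 125 · P(hit 125 first) + 0 · P(hit 0 first) = 125 · (5/125) = 5.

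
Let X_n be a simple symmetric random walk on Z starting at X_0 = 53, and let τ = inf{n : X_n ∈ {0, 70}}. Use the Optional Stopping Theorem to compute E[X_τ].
E[X_τ] = 53

X_n is a martingale and τ is a bounded-mean stopping time (indeed τ is finite a.s. with bounded expectation since the walk is in a bounded region). By the OST, E[X_τ] = E[X_0] = 53. Equivalently: E[X_τ] = 70 · P(hit 70 first) + 0 · P(hit 0 first) = 70 · (53/70) = 53.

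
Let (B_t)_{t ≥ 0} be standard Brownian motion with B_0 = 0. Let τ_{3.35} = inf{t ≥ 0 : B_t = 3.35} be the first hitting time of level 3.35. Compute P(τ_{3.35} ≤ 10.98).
P(τ_{3.35} ≤ 10.98) = 2(1 − Φ(3.35/√10.98)) = 2(1 − Φ(1.0110)) ≈ 0.3120

By the reflection principle for standard BM, P(τ_b ≤ t) = 2 · P(B_t ≥ b). Since B_t ~ N(0, t), P(B_t ≥ 3.35) = 1 − Φ(3.35/√t) = 1 − Φ(3.35/√10.98) = 1 − Φ(1.0110) ≈ 0.15601. Doubling: P(τ_{3.35} ≤ 10.98) ≈ 2 · 0.15601 = 0.31202 ≈ 0.3120.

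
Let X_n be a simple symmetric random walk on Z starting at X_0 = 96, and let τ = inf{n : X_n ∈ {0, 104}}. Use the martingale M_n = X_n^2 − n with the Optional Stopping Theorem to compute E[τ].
E[τ] = 768

M_n = X_n^2 − n is a martingale (since E[X_{n+1}^2 | F_n] = X_n^2 + 1). By OST (τ has finite mean in a bounded region), E[M_τ] = E[M_0] = X_0^2 − 0 = 96^2 = 9216. Also E[M_τ] = E[X_τ^2] − E[τ]. The walk exits at 0 or 104, with P(hit 104 first) = 96/104, so E[X_τ^2] = 104^2 · 96/104 + 0 = 9984. Thus E[τ] = E[X_τ^2] − E[M_τ] = 9984 − 9216 = 768 = 96(104 − 96) = 768.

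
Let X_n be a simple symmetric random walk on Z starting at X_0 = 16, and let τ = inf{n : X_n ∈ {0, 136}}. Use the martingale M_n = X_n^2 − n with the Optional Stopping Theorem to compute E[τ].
E[τ] = 1920

M_n = X_n^2 − n is a martingale (since E[X_{n+1}^2 | F_n] = X_n^2 + 1). By OST (τ has finite mean in a bounded region), E[M_τ] = E[M_0] = X_0^2 − 0 = 16^2 = 256. Also E[M_τ] = E[X_τ^2] − E[τ]. The walk exits at 0 or 136, with P(hit 136 first) = 16/136, so E[X_τ^2] = 136^2 · 16/136 + 0 = 2176. Thus E[τ] = E[X_τ^2] − E[M_τ] = 2176 − 256 = 1920 = 16(136 − 16) = 1920.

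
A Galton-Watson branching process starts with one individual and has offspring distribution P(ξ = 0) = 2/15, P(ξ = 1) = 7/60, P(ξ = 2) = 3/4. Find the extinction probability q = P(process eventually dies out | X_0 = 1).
q = 8/45

The pgf is f(s) = 2/15 + 7/60·s + 3/4·s². The extinction probability q is the smallest fixed point of f in [0, 1]. Setting s = f(s):
  3/4·s² + (7/60 − 1)·s + 2/15 = 0
  3/4·s² − (2/15 + 3/4)·s + 2/15 = 0
which factors as (s − 1)·(3/4·s − 2/15) = 0, giving roots s = 1 and s = (2/15)/(3/4) = 8/45.
Mean offspring μ = 7/60 + 2·3/4 = 97/60 > 1 (supercritical), so q < 1. The extinction probability is the smaller root: q = (2/15)/(3/4) = 8/45.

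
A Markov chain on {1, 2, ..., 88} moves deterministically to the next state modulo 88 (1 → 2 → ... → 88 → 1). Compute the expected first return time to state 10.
E[T_10 | X_0 = 10] = 88

The chain cycles deterministically, so starting at state 10 it returns in exactly 88 steps. Equivalently, the stationary distribution is uniform π_j = 1/88 for every state j, so by Kac's formula E[T_10] = 1/π_10 = 88.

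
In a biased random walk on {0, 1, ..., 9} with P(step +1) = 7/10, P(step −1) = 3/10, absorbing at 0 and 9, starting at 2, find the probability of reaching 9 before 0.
P(hit 9 before 0) = (1 − (3/7)^2) / (1 − (3/7)^9) = 8235430/10083481

Let u_k denote P(reach 9 before 0 | start at k). Boundary: u_0 = 0, u_9 = 1. Recurrence: u_k = 7/10·u_{k+1} + 3/10·u_{k-1} for 1 ≤ k ≤ 8. Try u_k = A + B·r^k with r = q/p = (3/10)/(7/10) = 3/7. Substitution satisfies the recurrence; boundary conditions give:
  u_k = (1 − r^k) / (1 − r^N) = (1 − (3/7)^2) / (1 − (3/7)^9) = 8235430/10083481.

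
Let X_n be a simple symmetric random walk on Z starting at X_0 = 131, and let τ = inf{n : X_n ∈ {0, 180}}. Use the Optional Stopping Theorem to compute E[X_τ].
E[X_τ] = 131

X_n is a martingale and τ is a bounded-mean stopping time (indeed τ is finite a.s. with bounded expectation since the walk is in a bounded region). By the OST, E[X_τ] = E[X_0] = 131. Equivalently: E[X_τ] = 180 · P(hit 180 first) + 0 · P(hit 0 first) = 180 · (131/180) = 131.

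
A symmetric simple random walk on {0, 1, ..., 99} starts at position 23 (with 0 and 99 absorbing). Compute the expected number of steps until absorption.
E[τ | X_0 = 23] = 1748

Let v_k = E[τ | X_0 = k]. Boundary: v_0 = v_99 = 0. Recurrence: v_k = 1 + (v_{k-1} + v_{k+1})/2 for 1 ≤ k ≤ 98. The particular solution to v_k − (v_{k-1} + v_{k+1})/2 = 1 is v_k = −k^2. Adding homogeneous solution A + B k and matching boundaries gives v_k = k (99 − k). Substituting k = 23: v_23 = 23 · 76 = 1748.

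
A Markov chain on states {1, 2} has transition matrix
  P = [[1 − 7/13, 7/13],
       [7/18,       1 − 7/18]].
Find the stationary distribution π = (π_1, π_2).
π_1 = 13/31, π_2 = 18/31

Solve πP = π with π_1 + π_2 = 1. From πP = π: π_1 · (1 − 7/13) + π_2 · 7/18 = π_1 ⇒ π_2 · 7/18 = π_1 · 7/13 ⇒ π_2/π_1 = (7/13)/(7/18) = 18/13. Together with π_1 + π_2 = 1:
  π_1 = (7/18)/(7/13 + 7/18) = (7/18)/(217/234) = 13/31,
  π_2 = (7/13)/(7/13 + 7/18) = (7/13)/(217/234) = 18/31.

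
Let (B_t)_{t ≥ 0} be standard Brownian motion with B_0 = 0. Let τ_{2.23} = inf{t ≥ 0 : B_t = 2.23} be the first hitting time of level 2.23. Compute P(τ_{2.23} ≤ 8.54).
P(τ_{2.23} ≤ 8.54) = 2(1 − Φ(2.23/√8.54)) = 2(1 − Φ(0.7631)) ≈ 0.4454

By the reflection principle for standard BM, P(τ_b ≤ t) = 2 · P(B_t ≥ b). Since B_t ~ N(0, t), P(B_t ≥ 2.23) = 1 − Φ(2.23/√t) = 1 − Φ(2.23/√8.54) = 1 − Φ(0.7631) ≈ 0.22270. Doubling: P(τ_{2.23} ≤ 8.54) ≈ 2 · 0.22270 = 0.44540 ≈ 0.4454.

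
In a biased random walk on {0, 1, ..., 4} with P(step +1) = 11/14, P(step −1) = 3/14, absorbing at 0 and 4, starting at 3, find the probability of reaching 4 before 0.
P(hit 4 before 0) = (1 − (3/11)^3) / (1 − (3/11)^4) = 1793/1820

Let u_k denote P(reach 4 before 0 | start at k). Boundary: u_0 = 0, u_4 = 1. Recurrence: u_k = 11/14·u_{k+1} + 3/14·u_{k-1} for 1 ≤ k ≤ 3. Try u_k = A + B·r^k with r = q/p = (3/14)/(11/14) = 3/11. Substitution satisfies the recurrence; boundary conditions give:
  u_k = (1 − r^k) / (1 − r^N) = (1 − (3/11)^3) / (1 − (3/11)^4) = 1793/1820.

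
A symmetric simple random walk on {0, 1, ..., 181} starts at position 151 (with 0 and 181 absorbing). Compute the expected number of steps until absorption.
E[τ | X_0 = 151] = 4530

Let v_k = E[τ | X_0 = k]. Boundary: v_0 = v_181 = 0. Recurrence: v_k = 1 + (v_{k-1} + v_{k+1})/2 for 1 ≤ k ≤ 180. The particular solution to v_k − (v_{k-1} + v_{k+1})/2 = 1 is v_k = −k^2. Adding homogeneous solution A + B k and matching boundaries gives v_k = k (181 − k). Substituting k = 151: v_151 = 151 · 30 = 4530.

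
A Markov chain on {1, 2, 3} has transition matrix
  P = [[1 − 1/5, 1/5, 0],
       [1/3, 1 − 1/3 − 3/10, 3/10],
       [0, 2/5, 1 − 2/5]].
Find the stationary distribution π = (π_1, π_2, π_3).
π = (20/41, 12/41, 9/41)

This is a birth-death chain on three states, which satisfies detailed balance: π_1 · P_{12} = π_2 · P_{21} and π_2 · P_{23} = π_3 · P_{32}.
From π_1 · 1/5 = π_2 · 1/3: π_2/π_1 = (1/5)/(1/3) = 3/5.
From π_2 · 3/10 = π_3 · 2/5: π_3/π_2 = (3/10)/(2/5) = 3/4.
Take π_1 proportional to 1; then unnormalized π = (1, 3/5, 9/20). Normalize by dividing by the sum 41/20:
  π = (20/41, 12/41, 9/41).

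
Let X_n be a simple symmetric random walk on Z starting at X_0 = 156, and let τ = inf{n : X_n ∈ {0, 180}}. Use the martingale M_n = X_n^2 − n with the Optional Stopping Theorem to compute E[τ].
E[τ] = 3744

M_n = X_n^2 − n is a martingale (since E[X_{n+1}^2 | F_n] = X_n^2 + 1). By OST (τ has finite mean in a bounded region), E[M_τ] = E[M_0] = X_0^2 − 0 = 156^2 = 24336. Also E[M_τ] = E[X_τ^2] − E[τ]. The walk exits at 0 or 180, with P(hit 180 first) = 156/180, so E[X_τ^2] = 180^2 · 156/180 + 0 = 28080. Thus E[τ] = E[X_τ^2] − E[M_τ] = 28080 − 24336 = 3744 = 156(180 − 156) = 3744.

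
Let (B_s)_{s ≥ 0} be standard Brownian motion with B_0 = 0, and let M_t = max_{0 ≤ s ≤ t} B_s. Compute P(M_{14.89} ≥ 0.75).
P(M_{14.89} ≥ 0.75) = 2·P(B_{14.89} ≥ 0.75) = 2(1 − Φ(0.75/√14.89)) ≈ 0.8459

By the reflection principle for Brownian motion, P(M_t ≥ a) = 2 · P(B_t ≥ a) for a ≥ 0. Since B_t ~ N(0, t), P(B_t ≥ 0.75) = 1 − Φ(0.75/√t) = 1 − Φ(0.75/√14.89) = 1 − Φ(0.1944). So
  P(M_{14.89} ≥ 0.75) = 2(1 − Φ(0.1944)) ≈ 0.8459.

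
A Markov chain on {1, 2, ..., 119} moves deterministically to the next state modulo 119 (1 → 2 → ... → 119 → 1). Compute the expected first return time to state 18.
E[T_18 | X_0 = 18] = 119

The chain cycles deterministically, so starting at state 18 it returns in exactly 119 steps. Equivalently, the stationary distribution is uniform π_j = 1/119 for every state j, so by Kac's formula E[T_18] = 1/π_18 = 119.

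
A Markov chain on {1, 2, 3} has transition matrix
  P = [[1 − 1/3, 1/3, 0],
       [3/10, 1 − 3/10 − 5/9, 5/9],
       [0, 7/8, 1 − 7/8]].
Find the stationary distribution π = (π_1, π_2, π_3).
π = (567/1597, 630/1597, 400/1597)

This is a birth-death chain on three states, which satisfies detailed balance: π_1 · P_{12} = π_2 · P_{21} and π_2 · P_{23} = π_3 · P_{32}.
From π_1 · 1/3 = π_2 · 3/10: π_2/π_1 = (1/3)/(3/10) = 10/9.
From π_2 · 5/9 = π_3 · 7/8: π_3/π_2 = (5/9)/(7/8) = 40/63.
Take π_1 proportional to 1; then unnormalized π = (1, 10/9, 400/567). Normalize by dividing by the sum 1597/567:
  π = (567/1597, 630/1597, 400/1597).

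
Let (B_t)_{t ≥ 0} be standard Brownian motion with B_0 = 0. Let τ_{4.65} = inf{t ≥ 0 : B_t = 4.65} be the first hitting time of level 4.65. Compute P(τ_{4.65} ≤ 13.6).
P(τ_{4.65} ≤ 13.6) = 2(1 − Φ(4.65/√13.6)) = 2(1 − Φ(1.2609)) ≈ 0.2073

By the reflection principle for standard BM, P(τ_b ≤ t) = 2 · P(B_t ≥ b). Since B_t ~ N(0, t), P(B_t ≥ 4.65) = 1 − Φ(4.65/√t) = 1 − Φ(4.65/√13.6) = 1 − Φ(1.2609) ≈ 0.10367. Doubling: P(τ_{4.65} ≤ 13.6) ≈ 2 · 0.10367 = 0.20734 ≈ 0.2073.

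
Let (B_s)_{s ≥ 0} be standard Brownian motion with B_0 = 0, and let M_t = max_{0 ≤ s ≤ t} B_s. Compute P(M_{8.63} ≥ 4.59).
P(M_{8.63} ≥ 4.59) = 2·P(B_{8.63} ≥ 4.59) = 2(1 − Φ(4.59/√8.63)) ≈ 0.1182

By the reflection principle for Brownian motion, P(M_t ≥ a) = 2 · P(B_t ≥ a) for a ≥ 0. Since B_t ~ N(0, t), P(B_t ≥ 4.59) = 1 − Φ(4.59/√t) = 1 − Φ(4.59/√8.63) = 1 − Φ(1.5625). So
  P(M_{8.63} ≥ 4.59) = 2(1 − Φ(1.5625)) ≈ 0.1182.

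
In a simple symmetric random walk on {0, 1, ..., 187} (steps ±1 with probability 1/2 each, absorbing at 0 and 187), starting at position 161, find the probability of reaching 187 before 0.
P(hit 187 before 0) = 161/187

Let u_k = P(hit 187 before 0 | start at k). Then u_0 = 0, u_187 = 1, and u_k = u_{k-1}/2 + u_{k+1}/2 for 1 ≤ k ≤ 186. This harmonic recurrence is solved by u_k = k/187, giving u_161 = 161/187.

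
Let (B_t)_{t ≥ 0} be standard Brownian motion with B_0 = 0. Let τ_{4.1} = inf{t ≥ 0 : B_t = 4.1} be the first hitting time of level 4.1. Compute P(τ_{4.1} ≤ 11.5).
P(τ_{4.1} ≤ 11.5) = 2(1 − Φ(4.1/√11.5)) = 2(1 − Φ(1.2090)) ≈ 0.2267

By the reflection principle for standard BM, P(τ_b ≤ t) = 2 · P(B_t ≥ b). Since B_t ~ N(0, t), P(B_t ≥ 4.1) = 1 − Φ(4.1/√t) = 1 − Φ(4.1/√11.5) = 1 − Φ(1.2090) ≈ 0.11333. Doubling: P(τ_{4.1} ≤ 11.5) ≈ 2 · 0.11333 = 0.22666 ≈ 0.2267.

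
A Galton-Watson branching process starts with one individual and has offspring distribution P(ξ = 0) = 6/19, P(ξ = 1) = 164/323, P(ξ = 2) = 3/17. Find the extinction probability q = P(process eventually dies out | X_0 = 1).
q = 1

Mean offspring μ = 0·6/19 + 1·164/323 + 2·3/17 = 278/323 ≤ 1. For μ ≤ 1 with offspring not concentrated at 1, the Galton-Watson process goes extinct almost surely, so q = 1.
(Algebraic check: The pgf is f(s) = 6/19 + 164/323·s + 3/17·s². The extinction probability q is the smallest fixed point of f in [0, 1]. Setting s = f(s):
  3/17·s² + (164/323 − 1)·s + 6/19 = 0
  3/17·s² − (6/19 + 3/17)·s + 6/19 = 0
which factors as (s − 1)·(3/17·s − 6/19) = 0, giving roots s = 1 and s = (6/19)/(3/17) = 34/19. Since 34/19 ≥ 1, the smallest root in [0, 1] is s = 1.)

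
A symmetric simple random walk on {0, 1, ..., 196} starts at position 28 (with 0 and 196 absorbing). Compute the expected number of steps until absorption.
E[τ | X_0 = 28] = 4704

Let v_k = E[τ | X_0 = k]. Boundary: v_0 = v_196 = 0. Recurrence: v_k = 1 + (v_{k-1} + v_{k+1})/2 for 1 ≤ k ≤ 195. The particular solution to v_k − (v_{k-1} + v_{k+1})/2 = 1 is v_k = −k^2. Adding homogeneous solution A + B k and matching boundaries gives v_k = k (196 − k). Substituting k = 28: v_28 = 28 · 168 = 4704.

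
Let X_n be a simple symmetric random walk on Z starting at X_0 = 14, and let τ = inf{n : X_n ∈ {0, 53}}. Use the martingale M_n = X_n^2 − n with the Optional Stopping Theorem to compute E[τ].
E[τ] = 546

M_n = X_n^2 − n is a martingale (since E[X_{n+1}^2 | F_n] = X_n^2 + 1). By OST (τ has finite mean in a bounded region), E[M_τ] = E[M_0] = X_0^2 − 0 = 14^2 = 196. Also E[M_τ] = E[X_τ^2] − E[τ]. The walk exits at 0 or 53, with P(hit 53 first) = 14/53, so E[X_τ^2] = 53^2 · 14/53 + 0 = 742. Thus E[τ] = E[X_τ^2] − E[M_τ] = 742 − 196 = 546 = 14(53 − 14) = 546.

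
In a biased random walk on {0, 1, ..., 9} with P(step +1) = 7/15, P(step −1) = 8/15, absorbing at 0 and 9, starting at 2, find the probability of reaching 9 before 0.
P(hit 9 before 0) = (1 − (8/7)^2) / (1 − (8/7)^9) = 12353145/93864121

Let u_k denote P(reach 9 before 0 | start at k). Boundary: u_0 = 0, u_9 = 1. Recurrence: u_k = 7/15·u_{k+1} + 8/15·u_{k-1} for 1 ≤ k ≤ 8. Try u_k = A + B·r^k with r = q/p = (8/15)/(7/15) = 8/7. Substitution satisfies the recurrence; boundary conditions give:
  u_k = (1 − r^k) / (1 − r^N) = (1 − (8/7)^2) / (1 − (8/7)^9) = 12353145/93864121.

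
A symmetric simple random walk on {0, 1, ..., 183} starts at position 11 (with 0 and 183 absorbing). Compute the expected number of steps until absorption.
E[τ | X_0 = 11] = 1892

Let v_k = E[τ | X_0 = k]. Boundary: v_0 = v_183 = 0. Recurrence: v_k = 1 + (v_{k-1} + v_{k+1})/2 for 1 ≤ k ≤ 182. The particular solution to v_k − (v_{k-1} + v_{k+1})/2 = 1 is v_k = −k^2. Adding homogeneous solution A + B k and matching boundaries gives v_k = k (183 − k). Substituting k = 11: v_11 = 11 · 172 = 1892.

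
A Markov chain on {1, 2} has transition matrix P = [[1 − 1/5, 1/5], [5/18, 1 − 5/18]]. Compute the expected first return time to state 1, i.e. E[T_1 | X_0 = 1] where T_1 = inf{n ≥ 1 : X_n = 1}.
E[T_1 | X_0 = 1] = 1/π_1 = 43/25

For an irreducible recurrent Markov chain with stationary distribution π, E[T_i | X_0 = i] = 1/π_i (Kac's formula). Here π_1 = (5/18)/(1/5 + 5/18) = (5/18)/(43/90) = 25/43, so E[T_1 | X_0 = 1] = 1/π_1 = (1/5 + 5/18)/(5/18) = (43/90)/(5/18) = 43/25.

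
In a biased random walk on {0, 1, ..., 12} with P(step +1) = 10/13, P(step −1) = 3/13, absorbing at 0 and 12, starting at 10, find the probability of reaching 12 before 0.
P(hit 12 before 0) = (1 − (3/10)^10) / (1 − (3/10)^12) = 10988946100/10989005149

Let u_k denote P(reach 12 before 0 | start at k). Boundary: u_0 = 0, u_12 = 1. Recurrence: u_k = 10/13·u_{k+1} + 3/13·u_{k-1} for 1 ≤ k ≤ 11. Try u_k = A + B·r^k with r = q/p = (3/13)/(10/13) = 3/10. Substitution satisfies the recurrence; boundary conditions give:
  u_k = (1 − r^k) / (1 − r^N) = (1 − (3/10)^10) / (1 − (3/10)^12) = 10988946100/10989005149.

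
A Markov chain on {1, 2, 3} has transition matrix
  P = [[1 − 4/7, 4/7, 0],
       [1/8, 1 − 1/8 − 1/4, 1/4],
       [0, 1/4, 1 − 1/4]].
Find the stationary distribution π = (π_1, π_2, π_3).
π = (7/71, 32/71, 32/71)

This is a birth-death chain on three states, which satisfies detailed balance: π_1 · P_{12} = π_2 · P_{21} and π_2 · P_{23} = π_3 · P_{32}.
From π_1 · 4/7 = π_2 · 1/8: π_2/π_1 = (4/7)/(1/8) = 32/7.
From π_2 · 1/4 = π_3 · 1/4: π_3/π_2 = (1/4)/(1/4) = 1.
Take π_1 proportional to 1; then unnormalized π = (1, 32/7, 32/7). Normalize by dividing by the sum 71/7:
  π = (7/71, 32/71, 32/71).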